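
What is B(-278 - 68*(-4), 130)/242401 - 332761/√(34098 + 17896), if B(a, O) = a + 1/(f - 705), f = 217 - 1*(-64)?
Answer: -2545/102778024 - 332761*√51994/51994 ≈ -1459.3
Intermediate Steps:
f = 281 (f = 217 + 64 = 281)
B(a, O) = -1/424 + a (B(a, O) = a + 1/(281 - 705) = a + 1/(-424) = a - 1/424 = -1/424 + a)
B(-278 - 68*(-4), 130)/242401 - 332761/√(34098 + 17896) = (-1/424 + (-278 - 68*(-4)))/242401 - 332761/√(34098 + 17896) = (-1/424 + (-278 + 272))*(1/242401) - 332761*√51994/51994 = (-1/424 - 6)*(1/242401) - 332761*√51994/51994 = -2545/424*1/242401 - 332761*√51994/51994 = -2545/102778024 - 332761*√51994/51994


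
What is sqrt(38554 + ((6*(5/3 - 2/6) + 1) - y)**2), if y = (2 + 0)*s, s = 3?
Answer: 7*sqrt(787) ≈ 196.37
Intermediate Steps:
y = 6 (y = (2 + 0)*3 = 2*3 = 6)
sqrt(38554 + ((6*(5/3 - 2/6) + 1) - y)**2) = sqrt(38554 + ((6*(5/3 - 2/6) + 1) - 1*6)**2) = sqrt(38554 + ((6*(5*(1/3) - 2*1/6) + 1) - 6)**2) = sqrt(38554 + ((6*(5/3 - 1/3) + 1) - 6)**2) = sqrt(38554 + ((6*(4/3) + 1) - 6)**2) = sqrt(38554 + ((8 + 1) - 6)**2) = sqrt(38554 + (9 - 6)**2) = sqrt(38554 + 3**2) = sqrt(38554 + 9) = sqrt(38563) = 7*sqrt(787)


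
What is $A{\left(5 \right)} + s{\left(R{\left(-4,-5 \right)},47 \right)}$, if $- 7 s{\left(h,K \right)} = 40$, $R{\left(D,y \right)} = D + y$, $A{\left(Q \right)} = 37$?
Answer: $\frac{219}{7} \approx 31.286$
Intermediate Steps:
$s{\left(h,K \right)} = - \frac{40}{7}$ ($s{\left(h,K \right)} = \left(- \frac{1}{7}\right) 40 = - \frac{40}{7}$)
$A{\left(5 \right)} + s{\left(R{\left(-4,-5 \right)},47 \right)} = 37 - \frac{40}{7} = \frac{219}{7}$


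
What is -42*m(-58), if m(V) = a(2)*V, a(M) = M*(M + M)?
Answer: 19488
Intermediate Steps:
a(M) = 2*M² (a(M) = M*(2*M) = 2*M²)
m(V) = 8*V (m(V) = (2*2²)*V = (2*4)*V = 8*V)
-42*m(-58) = -336*(-58) = -42*(-464) = 19488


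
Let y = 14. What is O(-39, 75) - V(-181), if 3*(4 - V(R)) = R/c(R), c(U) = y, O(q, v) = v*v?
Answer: 235901/42 ≈ 5616.7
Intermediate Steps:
O(q, v) = v²
c(U) = 14
V(R) = 4 - R/42 (V(R) = 4 - R/(3*14) = 4 - R/42)
O(-39, 75) - V(-181) = 75² - (4 - 1/42*(-181)) = 5625 - (4 + 181/42) = 5625 - 1*349/42 = 5625 - 349/42 = 235901/42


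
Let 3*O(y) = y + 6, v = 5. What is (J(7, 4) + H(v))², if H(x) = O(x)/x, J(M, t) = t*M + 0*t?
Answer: 185761/225 ≈ 825.60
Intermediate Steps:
O(y) = 2 + y/3 (O(y) = (y + 6)/3 = (6 + y)/3 = 2 + y/3)
J(M, t) = M*t (J(M, t) = M*t + 0 = M*t)
H(x) = (2 + x/3)/x
(J(7, 4) + H(v))² = (7*4 + (⅓)*(6 + 5)/5)² = (28 + (⅓)*(⅕)*11)² = (28 + 11/15)² = (431/15)² = 185761/225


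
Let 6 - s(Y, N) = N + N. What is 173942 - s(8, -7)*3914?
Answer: 95662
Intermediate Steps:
s(Y, N) = 6 - 2*N (s(Y, N) = 6 - (N + N) = 6 - 2*N)
173942 - s(8, -7)*3914 = 173942 - (6 - 2*(-7))*3914 = 173942 - (6 + 14)*3914 = 173942 - 20*3914 = 173942 - 1*78280 = 173942 - 78280 = 95662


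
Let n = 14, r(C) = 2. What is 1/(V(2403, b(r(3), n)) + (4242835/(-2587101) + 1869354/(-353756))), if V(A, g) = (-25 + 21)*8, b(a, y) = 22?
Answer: -457601250678/17811807992203 ≈ -0.025691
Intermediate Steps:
V(A, g) = -32 (V(A, g) = -4*8 = -32)
1/(V(2403, b(r(3), n)) + (4242835/(-2587101) + 1869354/(-353756))) = 1/(-32 + (4242835/(-2587101) + 1869354/(-353756))) = 1/(-32 + (4242835*(-1/2587101) + 1869354*(-1/353756))) = 1/(-32 + (-4242835/2587101 - 934677/176878)) = 1/(-32 - 3168567970507/457601250678) = 1/(-17811807992203/457601250678) = -457601250678/17811807992203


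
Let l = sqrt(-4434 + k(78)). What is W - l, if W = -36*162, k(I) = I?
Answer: -5832 - 66*I ≈ -5832.0 - 66.0*I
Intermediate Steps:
W = -5832
l = 66*I (l = sqrt(-4434 + 78) = sqrt(-4356) = 66*I ≈ 66.0*I)
W - l = -5832 - 66*I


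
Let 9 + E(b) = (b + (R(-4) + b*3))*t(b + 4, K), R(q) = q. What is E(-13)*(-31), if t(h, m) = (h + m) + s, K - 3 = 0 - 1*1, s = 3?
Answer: -6665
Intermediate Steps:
K = 2 (K = 3 + (0 - 1*1) = 3 + (0 - 1) = 3 - 1 = 2)
t(h, m) = 3 + h + m (t(h, m) = (h + m) + 3 = 3 + h + m)
E(b) = -9 + (-4 + 4*b)*(9 + b) (E(b) = -9 + (b + (-4 + b*3))*(3 + (b + 4) + 2) = -9 + (b + (-4 + 3*b))*(3 + (4 + b) + 2) = -9 + (-4 + 4*b)*(9 + b))
E(-13)*(-31) = (-45 + 4*(-13)**2 + 32*(-13))*(-31) = (-45 + 4*169 - 416)*(-31) = (-45 + 676 - 416)*(-31) = 215*(-31) = -6665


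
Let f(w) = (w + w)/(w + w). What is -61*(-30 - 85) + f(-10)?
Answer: 7016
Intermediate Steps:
f(w) = 1 (f(w) = (2*w)/((2*w)) = (2*w)*(1/(2*w)) = 1)
-61*(-30 - 85) + f(-10) = -61*(-30 - 85) + 1 = -61*(-115) + 1 = 7015 + 1 = 7016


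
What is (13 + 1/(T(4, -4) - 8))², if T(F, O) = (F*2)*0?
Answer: 10609/64 ≈ 165.77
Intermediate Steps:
T(F, O) = 0 (T(F, O) = (2*F)*0 = 0)
(13 + 1/(T(4, -4) - 8))² = (13 + 1/(0 - 8))² = (13 + 1/(-8))² = (13 - ⅛)² = (103/8)² = 10609/64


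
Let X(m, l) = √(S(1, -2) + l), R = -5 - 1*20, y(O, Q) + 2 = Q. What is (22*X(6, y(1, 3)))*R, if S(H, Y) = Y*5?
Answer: -1650*I ≈ -1650.0*I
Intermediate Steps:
y(O, Q) = -2 + Q
R = -25 (R = -5 - 20 = -25)
S(H, Y) = 5*Y
X(m, l) = √(-10 + l) (X(m, l) = √(5*(-2) + l) = √(-10 + l))
(22*X(6, y(1, 3)))*R = (22*√(-10 + (-2 + 3)))*(-25) = (22*√(-10 + 1))*(-25) = (22*√(-9))*(-25) = (22*(3*I))*(-25) = (66*I)*(-25) = -1650*I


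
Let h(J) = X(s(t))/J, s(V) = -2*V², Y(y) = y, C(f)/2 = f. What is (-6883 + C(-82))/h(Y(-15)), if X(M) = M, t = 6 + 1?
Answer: -105705/98 ≈ -1078.6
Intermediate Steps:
t = 7
C(f) = 2*f
h(J) = -98/J (h(J) = (-2*7²)/J = (-2*49)/J = -98/J)
(-6883 + C(-82))/h(Y(-15)) = (-6883 + 2*(-82))/((-98/(-15))) = (-6883 - 164)/((-98*(-1/15))) = -7047/98/15 = -7047*15/98 = -105705/98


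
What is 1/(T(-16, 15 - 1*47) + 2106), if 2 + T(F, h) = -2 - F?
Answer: 1/2118 ≈ 0.00047214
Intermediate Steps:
T(F, h) = -4 - F (T(F, h) = -2 + (-2 - F) = -4 - F)
1/(T(-16, 15 - 1*47) + 2106) = 1/((-4 - 1*(-16)) + 2106) = 1/((-4 + 16) + 2106) = 1/(12 + 2106) = 1/2118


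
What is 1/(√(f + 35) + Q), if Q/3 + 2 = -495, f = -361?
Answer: -1491/2223407 - I*√326/2223407 ≈ -0.00067059 - 8.1206e-6*I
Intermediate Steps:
Q = -1491 (Q = -6 + 3*(-495) = -6 - 1485 = -1491)
1/(√(f + 35) + Q) = 1/(√(-361 + 35) - 1491) = 1/(√(-326) - 1491) = 1/(I*√326 - 1491) = 1/(-1491 + I*√326)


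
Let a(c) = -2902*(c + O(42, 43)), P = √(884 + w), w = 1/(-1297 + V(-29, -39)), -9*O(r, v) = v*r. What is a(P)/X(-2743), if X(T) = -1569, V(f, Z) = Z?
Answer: -1747004/4707 + 1451*√394461682/524046 ≈ -316.16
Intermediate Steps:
O(r, v) = -r*v/9 (O(r, v) = -v*r/9 = -r*v/9)
w = -1/1336 (w = 1/(-1297 - 39) = 1/(-1336) = -1/1336 ≈ -0.00074850)
P = √394461682/668 (P = √(884 - 1/1336) = √(1181023/1336) = √394461682/668 ≈ 29.732)
a(c) = 1747004/3 - 2902*c (a(c) = -2902*(c - ⅑*42*43) = -2902*(c - 602/3) = -2902*(-602/3 + c) = 1747004/3 - 2902*c)
a(P)/X(-2743) = (1747004/3 - 1451*√394461682/334)/(-1569) = (1747004/3 - 1451*√394461682/334)*(-1/1569) = -1747004/4707 + 1451*√394461682/524046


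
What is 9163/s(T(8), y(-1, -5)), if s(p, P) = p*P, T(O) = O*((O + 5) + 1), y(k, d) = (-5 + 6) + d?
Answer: -1309/64 ≈ -20.453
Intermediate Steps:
y(k, d) = 1 + d
T(O) = O*(6 + O) (T(O) = O*((5 + O) + 1) = O*(6 + O))
s(p, P) = P*p
9163/s(T(8), y(-1, -5)) = 9163/(((1 - 5)*(8*(6 + 8)))) = 9163/((-32*14)) = 9163/((-4*112)) = 9163/(-448) = 9163*(-1/448) = -1309/64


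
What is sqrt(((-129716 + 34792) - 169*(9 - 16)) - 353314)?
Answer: I*sqrt(447055) ≈ 668.62*I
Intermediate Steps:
sqrt(((-129716 + 34792) - 169*(9 - 16)) - 353314) = sqrt((-94924 - 169*(-7)) - 353314) = sqrt((-94924 + 1183) - 353314) = sqrt(-93741 - 353314) = sqrt(-447055) = I*sqrt(447055)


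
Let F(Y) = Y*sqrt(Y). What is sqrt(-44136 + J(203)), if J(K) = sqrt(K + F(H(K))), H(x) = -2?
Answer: sqrt(-44136 + sqrt(203 - 2*I*sqrt(2))) ≈ 0.e-4 - 210.05*I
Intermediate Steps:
F(Y) = Y**(3/2)
J(K) = sqrt(K - 2*I*sqrt(2)) (J(K) = sqrt(K + (-2)**(3/2)) = sqrt(K - 2*I*sqrt(2)))
sqrt(-44136 + J(203)) = sqrt(-44136 + sqrt(203 - 2*I*sqrt(2)))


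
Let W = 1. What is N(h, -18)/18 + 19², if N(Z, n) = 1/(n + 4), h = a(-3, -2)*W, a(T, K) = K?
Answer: 90971/252 ≈ 361.00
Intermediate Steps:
h = -2 (h = -2*1 = -2)
N(Z, n) = 1/(4 + n)
N(h, -18)/18 + 19² = 1/((4 - 18)*18) + 19² = (1/18)/(-14) + 361 = -1/14*1/18 + 361 = -1/252 + 361 = 90971/252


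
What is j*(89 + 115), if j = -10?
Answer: -2040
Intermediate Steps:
j*(89 + 115) = -10*(89 + 115) = -10*204 = -2040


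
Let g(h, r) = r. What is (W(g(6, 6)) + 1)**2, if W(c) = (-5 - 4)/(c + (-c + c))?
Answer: 1/4 ≈ 0.25000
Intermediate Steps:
W(c) = -9/c (W(c) = -9/(c + 0) = -9/c)
(W(g(6, 6)) + 1)**2 = (-9/6 + 1)**2 = (-9*1/6 + 1)**2 = (-3/2 + 1)**2 = (-1/2)**2 = 1/4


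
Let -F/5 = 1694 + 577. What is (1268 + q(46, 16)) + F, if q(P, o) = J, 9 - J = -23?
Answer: -10055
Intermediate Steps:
J = 32 (J = 9 - 1*(-23) = 9 + 23 = 32)
q(P, o) = 32
F = -11355 (F = -5*(1694 + 577) = -5*2271 = -11355)
(1268 + q(46, 16)) + F = (1268 + 32) - 11355 = 1300 - 11355 = -10055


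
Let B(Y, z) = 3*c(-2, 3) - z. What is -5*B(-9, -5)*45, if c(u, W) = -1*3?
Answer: 900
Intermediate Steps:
c(u, W) = -3
B(Y, z) = -9 - z (B(Y, z) = 3*(-3) - z = -9 - z)
-5*B(-9, -5)*45 = -5*(-9 - 1*(-5))*45 = -5*(-9 + 5)*45 = -5*(-4)*45 = 20*45 = 900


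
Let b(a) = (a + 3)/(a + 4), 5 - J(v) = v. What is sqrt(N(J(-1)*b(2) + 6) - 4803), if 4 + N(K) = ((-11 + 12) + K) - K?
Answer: 3*I*sqrt(534) ≈ 69.325*I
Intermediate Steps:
J(v) = 5 - v
b(a) = (3 + a)/(4 + a)
N(K) = -3 (N(K) = -4 + (((-11 + 12) + K) - K) = -4 + ((1 + K) - K) = -4 + 1 = -3)
sqrt(N(J(-1)*b(2) + 6) - 4803) = sqrt(-3 - 4803) = sqrt(-4806) = 3*I*sqrt(534)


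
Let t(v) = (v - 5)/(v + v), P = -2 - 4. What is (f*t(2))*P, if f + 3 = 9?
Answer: 27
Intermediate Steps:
f = 6 (f = -3 + 9 = 6)
P = -6
t(v) = (-5 + v)/(2*v) (t(v) = (-5 + v)/((2*v)) = (-5 + v)*(1/(2*v)) = (-5 + v)/(2*v))
(f*t(2))*P = (6*((1/2)*(-5 + 2)/2))*(-6) = (6*((1/2)*(1/2)*(-3)))*(-6) = (6*(-3/4))*(-6) = -9/2*(-6) = 27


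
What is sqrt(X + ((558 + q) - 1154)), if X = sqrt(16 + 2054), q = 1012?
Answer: sqrt(416 + 3*sqrt(230)) ≈ 21.482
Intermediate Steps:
X = 3*sqrt(230) (X = sqrt(2070) = 3*sqrt(230) ≈ 45.497)
sqrt(X + ((558 + q) - 1154)) = sqrt(3*sqrt(230) + ((558 + 1012) - 1154)) = sqrt(3*sqrt(230) + (1570 - 1154)) = sqrt(3*sqrt(230) + 416) = sqrt(416 + 3*sqrt(230))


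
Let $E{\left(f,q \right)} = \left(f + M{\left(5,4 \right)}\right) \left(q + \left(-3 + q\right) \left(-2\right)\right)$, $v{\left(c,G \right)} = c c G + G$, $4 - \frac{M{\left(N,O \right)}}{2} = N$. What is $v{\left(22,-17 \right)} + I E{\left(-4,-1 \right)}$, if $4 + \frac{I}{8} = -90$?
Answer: $23339$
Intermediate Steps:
$M{\left(N,O \right)} = 8 - 2 N$
$v{\left(c,G \right)} = G + G c^{2}$ ($v{\left(c,G \right)} = c^{2} G + G = G c^{2} + G = G + G c^{2}$)
$I = -752$ ($I = -32 + 8 \left(-90\right) = -32 - 720 = -752$)
$E{\left(f,q \right)} = \left(-2 + f\right) \left(6 - q\right)$ ($E{\left(f,q \right)} = \left(f + \left(8 - 10\right)\right) \left(q + \left(-3 + q\right) \left(-2\right)\right) = \left(f + \left(8 - 10\right)\right) \left(q - \left(-6 + 2 q\right)\right) = \left(f - 2\right) \left(6 - q\right) = \left(-2 + f\right) \left(6 - q\right)$)
$v{\left(22,-17 \right)} + I E{\left(-4,-1 \right)} = - 17 \left(1 + 22^{2}\right) - 752 \left(-12 + 2 \left(-1\right) + 6 \left(-4\right) - \left(-4\right) \left(-1\right)\right) = - 17 \left(1 + 484\right) - 752 \left(-12 - 2 - 24 - 4\right) = \left(-17\right) 485 - -31584 = -8245 + 31584 = 23339$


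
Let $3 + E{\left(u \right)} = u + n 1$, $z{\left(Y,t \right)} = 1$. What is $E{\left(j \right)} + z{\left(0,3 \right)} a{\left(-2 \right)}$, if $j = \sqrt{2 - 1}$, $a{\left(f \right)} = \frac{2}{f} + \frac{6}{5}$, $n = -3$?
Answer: $- \frac{24}{5} \approx -4.8$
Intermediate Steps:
$a{\left(f \right)} = \frac{6}{5} + \frac{2}{f}$ ($a{\left(f \right)} = \frac{2}{f} + 6 \cdot \frac{1}{5} = \frac{2}{f} + \frac{6}{5} = \frac{6}{5} + \frac{2}{f}$)
$j = 1$ ($j = \sqrt{1} = 1$)
$E{\left(u \right)} = -6 + u$ ($E{\left(u \right)} = -3 + \left(u - 3\right) = -3 + \left(-3 + u\right) = -6 + u$)
$E{\left(j \right)} + z{\left(0,3 \right)} a{\left(-2 \right)} = \left(-6 + 1\right) + 1 \left(\frac{6}{5} + \frac{2}{-2}\right) = -5 + 1 \left(\frac{6}{5} + 2 \left(- \frac{1}{2}\right)\right) = -5 + 1 \left(\frac{6}{5} - 1\right) = -5 + 1 \cdot \frac{1}{5} = -5 + \frac{1}{5} = - \frac{24}{5}$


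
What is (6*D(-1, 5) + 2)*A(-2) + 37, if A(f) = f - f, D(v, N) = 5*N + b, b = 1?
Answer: 37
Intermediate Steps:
D(v, N) = 1 + 5*N (D(v, N) = 5*N + 1 = 1 + 5*N)
A(f) = 0
(6*D(-1, 5) + 2)*A(-2) + 37 = (6*(1 + 5*5) + 2)*0 + 37 = (6*(1 + 25) + 2)*0 + 37 = (6*26 + 2)*0 + 37 = (156 + 2)*0 + 37 = 158*0 + 37 = 0 + 37 = 37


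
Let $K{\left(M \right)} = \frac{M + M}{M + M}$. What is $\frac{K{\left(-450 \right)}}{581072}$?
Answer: $\frac{1}{581072} \approx 1.721 \cdot 10^{-6}$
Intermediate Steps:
$K{\left(M \right)} = 1$ ($K{\left(M \right)} = \frac{2 M}{2 M} = 2 M \frac{1}{2 M} = 1$)
$\frac{K{\left(-450 \right)}}{581072} = 1 \cdot \frac{1}{581072} = \frac{1}{581072}$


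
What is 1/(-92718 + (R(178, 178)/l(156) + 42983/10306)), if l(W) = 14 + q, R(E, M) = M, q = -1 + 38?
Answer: -525606/48729110507 ≈ -1.0786e-5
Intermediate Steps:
q = 37
l(W) = 51 (l(W) = 14 + 37 = 51)
1/(-92718 + (R(178, 178)/l(156) + 42983/10306)) = 1/(-92718 + (178/51 + 42983/10306)) = 1/(-92718 + 4026601/525606) = 1/(-48729110507/525606) = -525606/48729110507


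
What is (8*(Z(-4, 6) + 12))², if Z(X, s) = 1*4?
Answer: 16384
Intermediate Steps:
Z(X, s) = 4
(8*(Z(-4, 6) + 12))² = (8*(4 + 12))² = (8*16)² = 128² = 16384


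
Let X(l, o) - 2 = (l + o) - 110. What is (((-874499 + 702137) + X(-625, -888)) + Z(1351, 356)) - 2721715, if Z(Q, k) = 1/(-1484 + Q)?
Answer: -385127835/133 ≈ -2.8957e+6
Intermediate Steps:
X(l, o) = -108 + l + o (X(l, o) = 2 + ((l + o) - 110) = 2 + (-110 + l + o) = -108 + l + o)
(((-874499 + 702137) + X(-625, -888)) + Z(1351, 356)) - 2721715 = (((-874499 + 702137) + (-108 - 625 - 888)) + 1/(-1484 + 1351)) - 2721715 = ((-172362 - 1621) + 1/(-133)) - 2721715 = (-173983 - 1/133) - 2721715 = -23139740/133 - 2721715 = -385127835/133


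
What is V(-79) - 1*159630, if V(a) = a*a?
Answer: -153389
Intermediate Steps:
V(a) = a²
V(-79) - 1*159630 = (-79)² - 1*159630 = 6241 - 159630 = -153389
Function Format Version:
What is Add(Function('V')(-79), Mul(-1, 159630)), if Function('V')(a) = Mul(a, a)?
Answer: -153389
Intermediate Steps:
Function('V')(a) = Pow(a, 2)
Add(Function('V')(-79), Mul(-1, 159630)) = Add(Pow(-79, 2), Mul(-1, 159630)) = Add(6241, -159630) = -153389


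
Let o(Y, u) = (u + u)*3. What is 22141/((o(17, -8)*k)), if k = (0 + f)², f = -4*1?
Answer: -22141/768 ≈ -28.829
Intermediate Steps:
f = -4
o(Y, u) = 6*u (o(Y, u) = (2*u)*3 = 6*u)
k = 16 (k = (0 - 4)² = (-4)² = 16)
22141/((o(17, -8)*k)) = 22141/(((6*(-8))*16)) = 22141/((-48*16)) = 22141/(-768) = 22141*(-1/768) = -22141/768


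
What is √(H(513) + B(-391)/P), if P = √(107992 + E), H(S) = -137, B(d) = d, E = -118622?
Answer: √(-15480575300 + 4156330*I*√10630)/10630 ≈ 0.16199 + 11.706*I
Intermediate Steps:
P = I*√10630 (P = √(107992 - 118622) = √(-10630) = I*√10630 ≈ 103.1*I)
√(H(513) + B(-391)/P) = √(-137 - 391*(-I*√10630/10630)) = √(-137 - (-391)*I*√10630/10630) = √(-137 + 391*I*√10630/10630)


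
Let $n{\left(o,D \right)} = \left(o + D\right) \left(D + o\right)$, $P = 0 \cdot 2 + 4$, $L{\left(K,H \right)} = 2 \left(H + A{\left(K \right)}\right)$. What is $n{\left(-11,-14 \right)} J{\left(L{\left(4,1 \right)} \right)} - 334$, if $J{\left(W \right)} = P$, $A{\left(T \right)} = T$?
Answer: $2166$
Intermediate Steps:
$L{\left(K,H \right)} = 2 H + 2 K$ ($L{\left(K,H \right)} = 2 \left(H + K\right) = 2 H + 2 K$)
$P = 4$ ($P = 0 + 4 = 4$)
$J{\left(W \right)} = 4$
$n{\left(o,D \right)} = \left(D + o\right)^{2}$ ($n{\left(o,D \right)} = \left(D + o\right) \left(D + o\right) = \left(D + o\right)^{2}$)
$n{\left(-11,-14 \right)} J{\left(L{\left(4,1 \right)} \right)} - 334 = \left(-14 - 11\right)^{2} \cdot 4 - 334 = \left(-25\right)^{2} \cdot 4 - 334 = 625 \cdot 4 - 334 = 2500 - 334 = 2166$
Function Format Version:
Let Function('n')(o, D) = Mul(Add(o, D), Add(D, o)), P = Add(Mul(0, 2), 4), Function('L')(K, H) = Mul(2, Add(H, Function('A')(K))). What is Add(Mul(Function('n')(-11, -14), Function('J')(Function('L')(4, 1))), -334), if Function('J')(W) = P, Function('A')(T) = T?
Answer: 2166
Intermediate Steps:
Function('L')(K, H) = Add(Mul(2, H), Mul(2, K)) (Function('L')(K, H) = Mul(2, Add(H, K)) = Add(Mul(2, H), Mul(2, K)))
P = 4 (P = Add(0, 4) = 4)
Function('J')(W) = 4
Function('n')(o, D) = Pow(Add(D, o), 2) (Function('n')(o, D) = Mul(Add(D, o), Add(D, o)) = Pow(Add(D, o), 2))
Add(Mul(Function('n')(-11, -14), Function('J')(Function('L')(4, 1))), -334) = Add(Mul(Pow(Add(-14, -11), 2), 4), -334) = Add(Mul(Pow(-25, 2), 4), -334) = Add(Mul(625, 4), -334) = Add(2500, -334) = 2166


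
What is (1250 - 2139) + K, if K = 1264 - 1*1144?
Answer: -769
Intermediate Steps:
K = 120 (K = 1264 - 1144 = 120)
(1250 - 2139) + K = (1250 - 2139) + 120 = -889 + 120 = -769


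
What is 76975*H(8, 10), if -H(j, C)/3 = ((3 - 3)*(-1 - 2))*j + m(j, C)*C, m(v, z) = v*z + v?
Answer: -203214000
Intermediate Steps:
m(v, z) = v + v*z
H(j, C) = -3*C*j*(1 + C) (H(j, C) = -3*(((3 - 3)*(-1 - 2))*j + (j*(1 + C))*C) = -3*((0*(-3))*j + C*j*(1 + C)) = -3*(0*j + C*j*(1 + C)) = -3*(0 + C*j*(1 + C)) = -3*C*j*(1 + C))
76975*H(8, 10) = 76975*(-3*10*8*(1 + 10)) = 76975*(-3*10*8*11) = 76975*(-2640) = -203214000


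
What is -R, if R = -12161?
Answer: 12161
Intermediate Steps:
-R = -(-12161) = -1*(-12161) = 12161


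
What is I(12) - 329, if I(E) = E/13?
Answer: -4265/13 ≈ -328.08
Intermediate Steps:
I(E) = E/13 (I(E) = E*(1/13) = E/13)
I(12) - 329 = (1/13)*12 - 329 = 12/13 - 329 = -4265/13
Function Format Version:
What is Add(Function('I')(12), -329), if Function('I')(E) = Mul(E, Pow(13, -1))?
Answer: Rational(-4265, 13) ≈ -328.08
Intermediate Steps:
Function('I')(E) = Mul(Rational(1, 13), E) (Function('I')(E) = Mul(E, Rational(1, 13)) = Mul(Rational(1, 13), E))
Add(Function('I')(12), -329) = Add(Mul(Rational(1, 13), 12), -329) = Add(Rational(12, 13), -329) = Rational(-4265, 13)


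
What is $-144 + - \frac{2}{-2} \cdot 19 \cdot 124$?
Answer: $2212$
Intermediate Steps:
$-144 + - \frac{2}{-2} \cdot 19 \cdot 124 = -144 + \left(-2\right) \left(- \frac{1}{2}\right) 19 \cdot 124 = -144 + 1 \cdot 19 \cdot 124 = -144 + 19 \cdot 124 = -144 + 2356 = 2212$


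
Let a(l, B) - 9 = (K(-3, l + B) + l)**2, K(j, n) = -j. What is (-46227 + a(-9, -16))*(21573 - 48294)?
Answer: 1234029222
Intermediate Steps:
a(l, B) = 9 + (3 + l)**2 (a(l, B) = 9 + (-1*(-3) + l)**2 = 9 + (3 + l)**2)
(-46227 + a(-9, -16))*(21573 - 48294) = (-46227 + (9 + (3 - 9)**2))*(21573 - 48294) = (-46227 + (9 + (-6)**2))*(-26721) = (-46227 + (9 + 36))*(-26721) = (-46227 + 45)*(-26721) = -46182*(-26721) = 1234029222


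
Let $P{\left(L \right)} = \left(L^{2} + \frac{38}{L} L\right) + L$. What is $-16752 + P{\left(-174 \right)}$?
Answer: $13388$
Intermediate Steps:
$P{\left(L \right)} = 38 + L + L^{2}$ ($P{\left(L \right)} = \left(L^{2} + 38\right) + L = \left(38 + L^{2}\right) + L = 38 + L + L^{2}$)
$-16752 + P{\left(-174 \right)} = -16752 + \left(38 - 174 + \left(-174\right)^{2}\right) = -16752 + \left(38 - 174 + 30276\right) = -16752 + 30140 = 13388$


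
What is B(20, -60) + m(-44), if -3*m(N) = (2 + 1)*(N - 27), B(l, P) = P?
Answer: 11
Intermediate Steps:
m(N) = 27 - N (m(N) = -(2 + 1)*(N - 27)/3 = -(-27 + N) = -(-81 + 3*N)/3 = 27 - N)
B(20, -60) + m(-44) = -60 + (27 - 1*(-44)) = -60 + (27 + 44) = -60 + 71 = 11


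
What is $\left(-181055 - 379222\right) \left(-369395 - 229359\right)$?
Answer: $335468094858$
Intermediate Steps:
$\left(-181055 - 379222\right) \left(-369395 - 229359\right) = - 560277 \left(-369395 - 229359\right) = \left(-560277\right) \left(-598754\right) = 335468094858$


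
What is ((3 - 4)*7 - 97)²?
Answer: 10816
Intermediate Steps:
((3 - 4)*7 - 97)² = (-1*7 - 97)² = (-7 - 97)² = (-104)² = 10816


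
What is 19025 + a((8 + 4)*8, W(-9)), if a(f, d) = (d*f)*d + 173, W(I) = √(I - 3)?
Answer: 18046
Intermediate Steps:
W(I) = √(-3 + I)
a(f, d) = 173 + f*d² (a(f, d) = f*d² + 173 = 173 + f*d²)
19025 + a((8 + 4)*8, W(-9)) = 19025 + (173 + ((8 + 4)*8)*(√(-3 - 9))²) = 19025 + (173 + (12*8)*(√(-12))²) = 19025 + (173 + 96*(2*I*√3)²) = 19025 + (173 + 96*(-12)) = 19025 + (173 - 1152) = 19025 - 979 = 18046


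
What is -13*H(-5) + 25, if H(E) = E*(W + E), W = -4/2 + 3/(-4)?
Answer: -1915/4 ≈ -478.75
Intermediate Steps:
W = -11/4 (W = -4*½ + 3*(-¼) = -2 - ¾ = -11/4 ≈ -2.7500)
H(E) = E*(-11/4 + E)
-13*H(-5) + 25 = -13*(-5)*(-11 + 4*(-5))/4 + 25 = -13*(-5)*(-11 - 20)/4 + 25 = -13*(-5)*(-31)/4 + 25 = -13*155/4 + 25 = -2015/4 + 25 = -1915/4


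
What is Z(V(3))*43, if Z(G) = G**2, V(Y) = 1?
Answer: 43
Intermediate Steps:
Z(V(3))*43 = 1**2*43 = 1*43 = 43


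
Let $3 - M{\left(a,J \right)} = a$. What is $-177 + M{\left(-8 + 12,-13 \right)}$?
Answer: $-178$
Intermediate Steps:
$M{\left(a,J \right)} = 3 - a$
$-177 + M{\left(-8 + 12,-13 \right)} = -177 + \left(3 - \left(-8 + 12\right)\right) = -177 + \left(3 - 4\right) = -177 - 1 = -178$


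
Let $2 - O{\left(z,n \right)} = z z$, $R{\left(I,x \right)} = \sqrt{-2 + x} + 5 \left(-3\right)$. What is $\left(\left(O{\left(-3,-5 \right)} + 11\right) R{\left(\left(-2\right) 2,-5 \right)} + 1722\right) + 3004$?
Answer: $4666 + 4 i \sqrt{7} \approx 4666.0 + 10.583 i$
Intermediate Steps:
$R{\left(I,x \right)} = -15 + \sqrt{-2 + x}$ ($R{\left(I,x \right)} = \sqrt{-2 + x} - 15 = -15 + \sqrt{-2 + x}$)
$O{\left(z,n \right)} = 2 - z^{2}$ ($O{\left(z,n \right)} = 2 - z z = 2 - z^{2}$)
$\left(\left(O{\left(-3,-5 \right)} + 11\right) R{\left(\left(-2\right) 2,-5 \right)} + 1722\right) + 3004 = \left(\left(\left(2 - \left(-3\right)^{2}\right) + 11\right) \left(-15 + \sqrt{-2 - 5}\right) + 1722\right) + 3004 = \left(\left(\left(2 - 9\right) + 11\right) \left(-15 + \sqrt{-7}\right) + 1722\right) + 3004 = \left(\left(\left(2 - 9\right) + 11\right) \left(-15 + i \sqrt{7}\right) + 1722\right) + 3004 = \left(\left(-7 + 11\right) \left(-15 + i \sqrt{7}\right) + 1722\right) + 3004 = \left(4 \left(-15 + i \sqrt{7}\right) + 1722\right) + 3004 = \left(\left(-60 + 4 i \sqrt{7}\right) + 1722\right) + 3004 = \left(1662 + 4 i \sqrt{7}\right) + 3004 = 4666 + 4 i \sqrt{7}$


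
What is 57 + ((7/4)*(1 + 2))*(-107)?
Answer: -2019/4 ≈ -504.75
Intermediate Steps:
57 + ((7/4)*(1 + 2))*(-107) = 57 + ((7*(1/4))*3)*(-107) = 57 + ((7/4)*3)*(-107) = 57 + (21/4)*(-107) = 57 - 2247/4 = -2019/4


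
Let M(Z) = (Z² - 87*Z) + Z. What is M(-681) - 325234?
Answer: 197093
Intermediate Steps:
M(Z) = Z² - 86*Z
M(-681) - 325234 = -681*(-86 - 681) - 325234 = -681*(-767) - 325234 = 522327 - 325234 = 197093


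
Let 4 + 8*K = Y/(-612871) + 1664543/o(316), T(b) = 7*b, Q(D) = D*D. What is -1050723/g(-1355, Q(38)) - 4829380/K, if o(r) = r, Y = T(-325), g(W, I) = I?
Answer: -1696511856632012081/210282744017228 ≈ -8067.8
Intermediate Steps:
Q(D) = D²
Y = -2275 (Y = 7*(-325) = -2275)
K = 145625168987/221333984 (K = -½ + (-2275/(-612871) + 1664543/316)/8 = -½ + (-2275*(-1/612871) + 1664543*(1/316))/8 = -½ + (325/87553 + 1664543/316)/8 = -½ + (⅛)*(145735835979/27666748) = -½ + 145735835979/221333984 = 145625168987/221333984 ≈ 657.94)
-1050723/g(-1355, Q(38)) - 4829380/K = -1050723/(38²) - 4829380/145625168987/221333984 = -1050723/1444 - 4829380*221333984/145625168987 = -1050723*1/1444 - 1068905915649920/145625168987 = -1050723/1444 - 1068905915649920/145625168987 = -1696511856632012081/210282744017228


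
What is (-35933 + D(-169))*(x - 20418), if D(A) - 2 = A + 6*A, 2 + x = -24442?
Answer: 1665008268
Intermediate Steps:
x = -24444 (x = -2 - 24442 = -24444)
D(A) = 2 + 7*A (D(A) = 2 + (A + 6*A) = 2 + 7*A)
(-35933 + D(-169))*(x - 20418) = (-35933 + (2 + 7*(-169)))*(-24444 - 20418) = (-35933 + (2 - 1183))*(-44862) = (-35933 - 1181)*(-44862) = -37114*(-44862) = 1665008268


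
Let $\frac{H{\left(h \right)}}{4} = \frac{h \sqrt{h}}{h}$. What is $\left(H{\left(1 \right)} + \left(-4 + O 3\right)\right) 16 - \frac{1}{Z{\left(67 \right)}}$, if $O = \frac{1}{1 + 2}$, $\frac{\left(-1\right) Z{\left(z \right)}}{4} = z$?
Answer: $\frac{4289}{268} \approx 16.004$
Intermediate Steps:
$Z{\left(z \right)} = - 4 z$
$O = \frac{1}{3} \approx 0.33333$
$H{\left(h \right)} = 4 \sqrt{h}$ ($H{\left(h \right)} = 4 \frac{h \sqrt{h}}{h} = 4 \frac{h^{\frac{3}{2}}}{h} = 4 \sqrt{h}$)
$\left(H{\left(1 \right)} + \left(-4 + O 3\right)\right) 16 - \frac{1}{Z{\left(67 \right)}} = \left(4 \sqrt{1} + \left(-4 + \frac{1}{3} \cdot 3\right)\right) 16 - \frac{1}{\left(-4\right) 67} = \left(4 \cdot 1 + \left(-4 + 1\right)\right) 16 - \frac{1}{-268} = \left(4 - 3\right) 16 - - \frac{1}{268} = 1 \cdot 16 + \frac{1}{268} = 16 + \frac{1}{268} = \frac{4289}{268}$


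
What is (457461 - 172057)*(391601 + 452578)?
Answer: 240932063316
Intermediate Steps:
(457461 - 172057)*(391601 + 452578) = 285404*844179 = 240932063316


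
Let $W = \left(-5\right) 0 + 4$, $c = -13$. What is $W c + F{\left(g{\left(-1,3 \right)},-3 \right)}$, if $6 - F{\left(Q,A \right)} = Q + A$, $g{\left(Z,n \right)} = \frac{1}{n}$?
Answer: $- \frac{130}{3} \approx -43.333$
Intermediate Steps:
$W = 4$ ($W = 0 + 4 = 4$)
$F{\left(Q,A \right)} = 6 - A - Q$ ($F{\left(Q,A \right)} = 6 - \left(Q + A\right) = 6 - \left(A + Q\right) = 6 - A - Q$)
$W c + F{\left(g{\left(-1,3 \right)},-3 \right)} = 4 \left(-13\right) - - \frac{26}{3} = -52 + \left(6 + 3 - \frac{1}{3}\right) = -52 + \frac{26}{3} = - \frac{130}{3}$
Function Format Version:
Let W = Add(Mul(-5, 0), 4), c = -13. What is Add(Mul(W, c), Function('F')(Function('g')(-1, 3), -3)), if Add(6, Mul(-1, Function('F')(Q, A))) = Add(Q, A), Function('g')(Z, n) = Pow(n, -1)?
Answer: Rational(-130, 3) ≈ -43.333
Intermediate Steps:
W = 4 (W = Add(0, 4) = 4)
Function('F')(Q, A) = Add(6, Mul(-1, A), Mul(-1, Q)) (Function('F')(Q, A) = Add(6, Mul(-1, Add(Q, A))) = Add(6, Mul(-1, Add(A, Q))) = Add(6, Add(Mul(-1, A), Mul(-1, Q))) = Add(6, Mul(-1, A), Mul(-1, Q)))
Add(Mul(W, c), Function('F')(Function('g')(-1, 3), -3)) = Add(Mul(4, -13), Add(6, Mul(-1, -3), Mul(-1, Pow(3, -1)))) = Add(-52, Add(6, 3, Mul(-1, Rational(1, 3)))) = Add(-52, Add(6, 3, Rational(-1, 3))) = Add(-52, Rational(26, 3)) = Rational(-130, 3)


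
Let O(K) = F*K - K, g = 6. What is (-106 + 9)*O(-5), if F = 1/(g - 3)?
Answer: -970/3 ≈ -323.33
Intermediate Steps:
F = 1/3 (F = 1/(6 - 3) = 1/3 ≈ 0.33333)
O(K) = -2*K/3 (O(K) = K/3 - K = -2*K/3)
(-106 + 9)*O(-5) = (-106 + 9)*(-2/3*(-5)) = -97*10/3 = -970/3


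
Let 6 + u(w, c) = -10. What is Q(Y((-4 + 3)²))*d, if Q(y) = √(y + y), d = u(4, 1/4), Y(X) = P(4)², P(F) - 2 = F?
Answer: -96*√2 ≈ -135.76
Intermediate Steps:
P(F) = 2 + F
u(w, c) = -16 (u(w, c) = -6 - 10 = -16)
Y(X) = 36 (Y(X) = (2 + 4)² = 6² = 36)
d = -16
Q(y) = √2*√y (Q(y) = √(2*y) = √2*√y)
Q(Y((-4 + 3)²))*d = (√2*√36)*(-16) = (√2*6)*(-16) = (6*√2)*(-16) = -96*√2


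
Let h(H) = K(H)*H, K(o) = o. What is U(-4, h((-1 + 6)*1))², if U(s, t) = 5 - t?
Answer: 400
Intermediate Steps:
h(H) = H² (h(H) = H*H = H²)
U(-4, h((-1 + 6)*1))² = (5 - ((-1 + 6)*1)²)² = (5 - (5*1)²)² = (5 - 1*5²)² = (5 - 1*25)² = (5 - 25)² = (-20)² = 400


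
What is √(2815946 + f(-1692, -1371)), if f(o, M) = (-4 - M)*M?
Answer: √941789 ≈ 970.46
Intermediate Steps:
f(o, M) = M*(-4 - M)
√(2815946 + f(-1692, -1371)) = √(2815946 - 1*(-1371)*(4 - 1371)) = √(2815946 - 1*(-1371)*(-1367)) = √(2815946 - 1874157) = √941789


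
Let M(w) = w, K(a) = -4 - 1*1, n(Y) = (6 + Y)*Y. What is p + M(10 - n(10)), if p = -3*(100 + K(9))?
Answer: -435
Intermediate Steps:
n(Y) = Y*(6 + Y)
K(a) = -5 (K(a) = -4 - 1 = -5)
p = -285 (p = -3*(100 - 5) = -3*95 = -285)
p + M(10 - n(10)) = -285 + (10 - 10*(6 + 10)) = -285 + (10 - 10*16) = -285 + (10 - 1*160) = -285 + (10 - 160) = -285 - 150 = -435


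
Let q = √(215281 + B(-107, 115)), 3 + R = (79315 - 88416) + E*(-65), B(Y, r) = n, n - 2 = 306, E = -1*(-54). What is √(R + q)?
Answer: √(-12614 + √215589) ≈ 110.23*I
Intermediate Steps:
E = 54
n = 308 (n = 2 + 306 = 308)
B(Y, r) = 308
R = -12614 (R = -3 + ((79315 - 88416) + 54*(-65)) = -3 + (-9101 - 3510) = -3 - 12611 = -12614)
q = √215589 (q = √(215281 + 308) = √215589 ≈ 464.32)
√(R + q) = √(-12614 + √215589)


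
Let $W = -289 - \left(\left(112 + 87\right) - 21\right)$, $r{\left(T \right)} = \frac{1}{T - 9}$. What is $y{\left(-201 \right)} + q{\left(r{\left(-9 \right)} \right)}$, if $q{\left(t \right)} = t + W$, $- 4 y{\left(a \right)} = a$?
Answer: $- \frac{15005}{36} \approx -416.81$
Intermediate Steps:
$r{\left(T \right)} = \frac{1}{-9 + T}$
$y{\left(a \right)} = - \frac{a}{4}$
$W = -467$ ($W = -289 - \left(199 - 21\right) = -289 - 178 = -467$)
$q{\left(t \right)} = -467 + t$ ($q{\left(t \right)} = t - 467 = -467 + t$)
$y{\left(-201 \right)} + q{\left(r{\left(-9 \right)} \right)} = \left(- \frac{1}{4}\right) \left(-201\right) - \left(467 - \frac{1}{-9 - 9}\right) = \frac{201}{4} - \left(467 - \frac{1}{-18}\right) = \frac{201}{4} - \frac{8407}{18} = - \frac{15005}{36}$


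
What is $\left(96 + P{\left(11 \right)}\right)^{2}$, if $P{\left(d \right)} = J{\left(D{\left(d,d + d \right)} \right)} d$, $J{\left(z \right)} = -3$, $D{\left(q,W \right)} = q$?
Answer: $3969$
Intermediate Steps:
$P{\left(d \right)} = - 3 d$
$\left(96 + P{\left(11 \right)}\right)^{2} = \left(96 - 33\right)^{2} = 63^{2} = 3969$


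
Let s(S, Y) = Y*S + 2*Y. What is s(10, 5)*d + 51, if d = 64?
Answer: 3891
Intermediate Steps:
s(S, Y) = 2*Y + S*Y (s(S, Y) = S*Y + 2*Y = 2*Y + S*Y)
s(10, 5)*d + 51 = (5*(2 + 10))*64 + 51 = (5*12)*64 + 51 = 60*64 + 51 = 3840 + 51 = 3891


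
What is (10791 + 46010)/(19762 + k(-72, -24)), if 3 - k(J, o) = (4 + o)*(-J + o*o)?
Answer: 56801/32725 ≈ 1.7357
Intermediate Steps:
k(J, o) = 3 - (4 + o)*(o**2 - J) (k(J, o) = 3 - (4 + o)*(-J + o*o) = 3 - (4 + o)*(-J + o**2) = 3 - (4 + o)*(o**2 - J))
(10791 + 46010)/(19762 + k(-72, -24)) = (10791 + 46010)/(19762 + (3 - 1*(-24)**3 - 4*(-24)**2 + 4*(-72) - 72*(-24))) = 56801/(19762 + (3 - 1*(-13824) - 4*576 - 288 + 1728)) = 56801/(19762 + (3 + 13824 - 2304 - 288 + 1728)) = 56801/(19762 + 12963) = 56801/32725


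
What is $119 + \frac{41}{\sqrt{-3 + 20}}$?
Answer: $119 + \frac{41 \sqrt{17}}{17} \approx 128.94$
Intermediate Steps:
$119 + \frac{41}{\sqrt{-3 + 20}} = 119 + \frac{41}{\sqrt{17}} = 119 + 41 \frac{\sqrt{17}}{17} = 119 + \frac{41 \sqrt{17}}{17}$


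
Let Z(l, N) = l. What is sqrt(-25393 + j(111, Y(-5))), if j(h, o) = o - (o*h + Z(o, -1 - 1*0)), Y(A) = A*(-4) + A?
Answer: I*sqrt(27058) ≈ 164.49*I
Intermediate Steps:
Y(A) = -3*A (Y(A) = -4*A + A = -3*A)
j(h, o) = -h*o (j(h, o) = o - (o*h + o) = o - (h*o + o) = o - (o + h*o) = o + (-o - h*o) = -h*o)
sqrt(-25393 + j(111, Y(-5))) = sqrt(-25393 - 1*111*(-3*(-5))) = sqrt(-25393 - 1*111*15) = sqrt(-25393 - 1665) = sqrt(-27058) = I*sqrt(27058)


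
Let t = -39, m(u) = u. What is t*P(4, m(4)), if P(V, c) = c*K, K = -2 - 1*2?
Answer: 624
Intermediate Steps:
K = -4 (K = -2 - 2 = -4)
P(V, c) = -4*c (P(V, c) = c*(-4) = -4*c)
t*P(4, m(4)) = -(-156)*4 = -39*(-16) = 624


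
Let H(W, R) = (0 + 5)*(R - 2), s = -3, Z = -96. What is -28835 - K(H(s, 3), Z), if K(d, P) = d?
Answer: -28840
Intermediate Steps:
H(W, R) = -10 + 5*R (H(W, R) = 5*(-2 + R) = -10 + 5*R)
-28835 - K(H(s, 3), Z) = -28835 - (-10 + 5*3) = -28835 - (-10 + 15) = -28835 - 1*5 = -28835 - 5 = -28840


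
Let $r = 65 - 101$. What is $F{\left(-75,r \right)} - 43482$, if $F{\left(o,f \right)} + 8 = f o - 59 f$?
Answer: $-38666$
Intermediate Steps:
$r = -36$
$F{\left(o,f \right)} = -8 - 59 f + f o$ ($F{\left(o,f \right)} = -8 + \left(f o - 59 f\right) = -8 + \left(- 59 f + f o\right) = -8 - 59 f + f o$)
$F{\left(-75,r \right)} - 43482 = \left(-8 - -2124 - -2700\right) - 43482 = \left(-8 + 2124 + 2700\right) - 43482 = 4816 - 43482 = -38666$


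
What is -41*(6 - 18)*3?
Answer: 1476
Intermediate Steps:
-41*(6 - 18)*3 = -41*(-12)*3 = 492*3 = 1476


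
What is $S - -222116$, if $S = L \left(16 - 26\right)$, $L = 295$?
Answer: $219166$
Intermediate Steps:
$S = -2950$ ($S = 295 \left(16 - 26\right) = 295 \left(-10\right) = -2950$)
$S - -222116 = -2950 - -222116 = -2950 + 222116 = 219166$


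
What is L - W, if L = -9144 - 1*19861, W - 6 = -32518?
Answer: 3507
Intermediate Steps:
W = -32512 (W = 6 - 32518 = -32512)
L = -29005 (L = -9144 - 19861 = -29005)
L - W = -29005 - 1*(-32512) = -29005 + 32512 = 3507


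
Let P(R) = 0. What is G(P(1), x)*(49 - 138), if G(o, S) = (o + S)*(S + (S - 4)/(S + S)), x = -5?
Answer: -3649/2 ≈ -1824.5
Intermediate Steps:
G(o, S) = (S + o)*(S + (-4 + S)/(2*S)) (G(o, S) = (S + o)*(S + (-4 + S)/((2*S))) = (S + o)*(S + (-4 + S)*(1/(2*S))) = (S + o)*(S + (-4 + S)/(2*S)))
G(P(1), x)*(49 - 138) = (-2 + (-5)² + (½)*(-5) + (½)*0 - 5*0 - 2*0/(-5))*(49 - 138) = (-2 + 25 - 5/2 + 0 + 0 - 2*0*(-⅕))*(-89) = (-2 + 25 - 5/2 + 0 + 0 + 0)*(-89) = (41/2)*(-89) = -3649/2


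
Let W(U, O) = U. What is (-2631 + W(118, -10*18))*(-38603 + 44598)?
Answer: -15065435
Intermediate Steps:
(-2631 + W(118, -10*18))*(-38603 + 44598) = (-2631 + 118)*(-38603 + 44598) = -2513*5995 = -15065435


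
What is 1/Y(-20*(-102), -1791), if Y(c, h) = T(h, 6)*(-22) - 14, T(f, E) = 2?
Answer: -1/58 ≈ -0.017241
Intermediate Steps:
Y(c, h) = -58 (Y(c, h) = 2*(-22) - 14 = -44 - 14 = -58)
1/Y(-20*(-102), -1791) = 1/(-58) = -1/58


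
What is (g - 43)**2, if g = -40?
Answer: 6889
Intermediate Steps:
(g - 43)**2 = (-40 - 43)**2 = (-83)**2 = 6889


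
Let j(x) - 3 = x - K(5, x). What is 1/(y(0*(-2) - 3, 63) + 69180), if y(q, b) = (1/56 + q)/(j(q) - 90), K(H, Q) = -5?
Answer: 4760/329296967 ≈ 1.4455e-5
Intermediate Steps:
j(x) = 8 + x (j(x) = 3 + (x - 1*(-5)) = 3 + (x + 5) = 3 + (5 + x) = 8 + x)
y(q, b) = (1/56 + q)/(-82 + q) (y(q, b) = (1/56 + q)/((8 + q) - 90) = (1/56 + q)/(-82 + q))
1/(y(0*(-2) - 3, 63) + 69180) = 1/((1/56 + (0*(-2) - 3))/(-82 + (0*(-2) - 3)) + 69180) = 1/((1/56 + (0 - 3))/(-82 + (0 - 3)) + 69180) = 1/((1/56 - 3)/(-82 - 3) + 69180) = 1/(-167/56/(-85) + 69180) = 1/(-1/85*(-167/56) + 69180) = 1/(167/4760 + 69180) = 1/(329296967/4760) = 4760/329296967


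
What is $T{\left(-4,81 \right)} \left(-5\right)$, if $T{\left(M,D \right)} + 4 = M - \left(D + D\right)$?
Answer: $850$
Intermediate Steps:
$T{\left(M,D \right)} = -4 + M - 2 D$ ($T{\left(M,D \right)} = -4 + \left(M - \left(D + D\right)\right) = -4 + \left(M - 2 D\right) = -4 - \left(- M + 2 D\right) = -4 + M - 2 D$)
$T{\left(-4,81 \right)} \left(-5\right) = \left(-4 - 4 - 162\right) \left(-5\right) = \left(-170\right) \left(-5\right) = 850$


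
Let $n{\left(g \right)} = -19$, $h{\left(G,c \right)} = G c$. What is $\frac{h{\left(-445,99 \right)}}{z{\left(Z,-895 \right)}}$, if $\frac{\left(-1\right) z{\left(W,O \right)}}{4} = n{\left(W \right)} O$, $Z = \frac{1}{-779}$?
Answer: $\frac{8811}{13604} \approx 0.64768$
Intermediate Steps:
$Z = - \frac{1}{779} \approx -0.0012837$
$z{\left(W,O \right)} = 76 O$ ($z{\left(W,O \right)} = - 4 \left(- 19 O\right) = 76 O$)
$\frac{h{\left(-445,99 \right)}}{z{\left(Z,-895 \right)}} = \frac{\left(-445\right) 99}{76 \left(-895\right)} = - \frac{44055}{-68020} = \left(-44055\right) \left(- \frac{1}{68020}\right) = \frac{8811}{13604}$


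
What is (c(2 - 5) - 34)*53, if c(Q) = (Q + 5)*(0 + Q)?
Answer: -2120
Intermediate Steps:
c(Q) = Q*(5 + Q) (c(Q) = (5 + Q)*Q = Q*(5 + Q))
(c(2 - 5) - 34)*53 = ((2 - 5)*(5 + (2 - 5)) - 34)*53 = (-3*(5 - 3) - 34)*53 = (-3*2 - 34)*53 = (-6 - 34)*53 = -40*53 = -2120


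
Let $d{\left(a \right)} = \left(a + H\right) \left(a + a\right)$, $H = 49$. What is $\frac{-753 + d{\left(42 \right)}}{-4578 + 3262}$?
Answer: $- \frac{6891}{1316} \approx -5.2363$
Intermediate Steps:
$d{\left(a \right)} = 2 a \left(49 + a\right)$ ($d{\left(a \right)} = \left(a + 49\right) \left(a + a\right) = \left(49 + a\right) 2 a = 2 a \left(49 + a\right)$)
$\frac{-753 + d{\left(42 \right)}}{-4578 + 3262} = \frac{-753 + 2 \cdot 42 \left(49 + 42\right)}{-4578 + 3262} = \frac{-753 + 2 \cdot 42 \cdot 91}{-1316} = \left(-753 + 7644\right) \left(- \frac{1}{1316}\right) = 6891 \left(- \frac{1}{1316}\right) = - \frac{6891}{1316}$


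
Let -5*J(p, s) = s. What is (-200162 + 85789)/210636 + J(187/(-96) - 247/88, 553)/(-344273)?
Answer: -196761197437/362581438140 ≈ -0.54267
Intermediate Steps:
J(p, s) = -s/5
(-200162 + 85789)/210636 + J(187/(-96) - 247/88, 553)/(-344273) = (-200162 + 85789)/210636 - ⅕*553/(-344273) = -114373*1/210636 - 553/5*(-1/344273) = -114373/210636 + 553/1721365 = -196761197437/362581438140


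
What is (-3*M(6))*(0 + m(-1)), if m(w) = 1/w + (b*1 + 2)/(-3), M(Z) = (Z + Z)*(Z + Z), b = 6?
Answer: 1584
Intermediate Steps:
M(Z) = 4*Z² (M(Z) = (2*Z)*(2*Z) = 4*Z²)
m(w) = -8/3 + 1/w (m(w) = 1/w + (6*1 + 2)/(-3) = 1/w + (6 + 2)*(-⅓) = 1/w + 8*(-⅓) = 1/w - 8/3 = -8/3 + 1/w)
(-3*M(6))*(0 + m(-1)) = (-12*6²)*(0 + (-8/3 + 1/(-1))) = (-12*36)*(0 + (-8/3 - 1)) = (-3*144)*(0 - 11/3) = -432*(-11/3) = 1584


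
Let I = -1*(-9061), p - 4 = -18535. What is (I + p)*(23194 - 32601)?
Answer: 89084290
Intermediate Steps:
p = -18531 (p = 4 - 18535 = -18531)
I = 9061
(I + p)*(23194 - 32601) = (9061 - 18531)*(23194 - 32601) = -9470*(-9407) = 89084290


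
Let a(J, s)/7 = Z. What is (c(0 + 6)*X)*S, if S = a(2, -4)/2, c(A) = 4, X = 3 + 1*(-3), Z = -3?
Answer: 0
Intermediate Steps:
a(J, s) = -21 (a(J, s) = 7*(-3) = -21)
X = 0 (X = 3 - 3 = 0)
S = -21/2 ≈ -10.500
(c(0 + 6)*X)*S = (4*0)*(-21/2) = 0*(-21/2) = 0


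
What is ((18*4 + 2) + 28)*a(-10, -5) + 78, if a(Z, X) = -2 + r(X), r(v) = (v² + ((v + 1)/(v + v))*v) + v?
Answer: 1710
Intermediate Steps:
r(v) = ½ + v² + 3*v/2 (r(v) = (v² + ((1 + v)/((2*v)))*v) + v = (v² + ((1 + v)*(1/(2*v)))*v) + v = (v² + ((1 + v)/(2*v))*v) + v = (v² + (½ + v/2)) + v = (½ + v² + v/2) + v = ½ + v² + 3*v/2)
a(Z, X) = -3/2 + X² + 3*X/2 (a(Z, X) = -2 + (½ + X² + 3*X/2) = -3/2 + X² + 3*X/2)
((18*4 + 2) + 28)*a(-10, -5) + 78 = ((18*4 + 2) + 28)*(-3/2 + (-5)² + (3/2)*(-5)) + 78 = ((72 + 2) + 28)*(-3/2 + 25 - 15/2) + 78 = (74 + 28)*16 + 78 = 102*16 + 78 = 1632 + 78 = 1710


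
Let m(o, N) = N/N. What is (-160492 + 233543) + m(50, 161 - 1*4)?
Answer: 73052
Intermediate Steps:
m(o, N) = 1
(-160492 + 233543) + m(50, 161 - 1*4) = (-160492 + 233543) + 1 = 73051 + 1 = 73052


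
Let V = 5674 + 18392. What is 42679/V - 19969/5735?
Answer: -33687127/19716930 ≈ -1.7085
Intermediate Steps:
V = 24066
42679/V - 19969/5735 = 42679/24066 - 19969/5735 = 42679*(1/24066) - 19969*1/5735 = 6097/3438 - 19969/5735 = -33687127/19716930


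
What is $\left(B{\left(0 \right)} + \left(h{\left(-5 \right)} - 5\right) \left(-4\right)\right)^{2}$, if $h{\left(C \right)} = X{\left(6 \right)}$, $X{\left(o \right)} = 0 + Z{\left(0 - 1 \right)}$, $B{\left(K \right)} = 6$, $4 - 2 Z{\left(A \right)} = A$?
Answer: $256$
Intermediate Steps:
$Z{\left(A \right)} = 2 - \frac{A}{2}$
$X{\left(o \right)} = \frac{5}{2}$ ($X{\left(o \right)} = 0 + \left(2 - \frac{0 - 1}{2}\right) = 0 + \left(2 - - \frac{1}{2}\right) = 0 + \left(2 + \frac{1}{2}\right) = 0 + \frac{5}{2} = \frac{5}{2}$)
$h{\left(C \right)} = \frac{5}{2}$
$\left(B{\left(0 \right)} + \left(h{\left(-5 \right)} - 5\right) \left(-4\right)\right)^{2} = \left(6 + \left(\frac{5}{2} - 5\right) \left(-4\right)\right)^{2} = \left(6 - -10\right)^{2} = \left(6 + 10\right)^{2} = 16^{2} = 256$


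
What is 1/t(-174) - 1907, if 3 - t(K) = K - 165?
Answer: -652193/342 ≈ -1907.0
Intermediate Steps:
t(K) = 168 - K (t(K) = 3 - (K - 165) = 3 - (-165 + K) = 3 + (165 - K) = 168 - K)
1/t(-174) - 1907 = 1/(168 - 1*(-174)) - 1907 = 1/(168 + 174) - 1907 = 1/342 - 1907 = -652193/342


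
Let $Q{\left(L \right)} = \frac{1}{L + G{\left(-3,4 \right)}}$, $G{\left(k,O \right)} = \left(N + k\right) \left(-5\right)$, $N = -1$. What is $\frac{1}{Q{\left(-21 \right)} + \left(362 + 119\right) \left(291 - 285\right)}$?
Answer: $\frac{1}{2885} \approx 0.00034662$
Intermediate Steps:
$G{\left(k,O \right)} = 5 - 5 k$ ($G{\left(k,O \right)} = \left(-1 + k\right) \left(-5\right) = 5 - 5 k$)
$Q{\left(L \right)} = \frac{1}{20 + L}$ ($Q{\left(L \right)} = \frac{1}{L + \left(5 - -15\right)} = \frac{1}{L + \left(5 + 15\right)} = \frac{1}{L + 20} = \frac{1}{20 + L}$)
$\frac{1}{Q{\left(-21 \right)} + \left(362 + 119\right) \left(291 - 285\right)} = \frac{1}{\frac{1}{20 - 21} + \left(362 + 119\right) \left(291 - 285\right)} = \frac{1}{\frac{1}{-1} + 481 \cdot 6} = \frac{1}{-1 + 2886} = \frac{1}{2885}$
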